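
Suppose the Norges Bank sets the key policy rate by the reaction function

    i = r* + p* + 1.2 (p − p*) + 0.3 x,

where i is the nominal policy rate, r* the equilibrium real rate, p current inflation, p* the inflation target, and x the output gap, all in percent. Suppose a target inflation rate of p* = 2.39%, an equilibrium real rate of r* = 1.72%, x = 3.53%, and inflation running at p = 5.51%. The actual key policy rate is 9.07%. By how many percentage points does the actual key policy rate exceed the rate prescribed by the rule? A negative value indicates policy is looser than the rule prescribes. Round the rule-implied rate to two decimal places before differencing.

0.16 pp

i = 1.72 + 2.39 + 1.2 × (5.51 − 2.39) + 0.3 × 3.53
   = 1.72 + 2.39 + 3.744 + 1.059 = 8.91
Deviation = 9.07 − 8.91 = 0.16 pp.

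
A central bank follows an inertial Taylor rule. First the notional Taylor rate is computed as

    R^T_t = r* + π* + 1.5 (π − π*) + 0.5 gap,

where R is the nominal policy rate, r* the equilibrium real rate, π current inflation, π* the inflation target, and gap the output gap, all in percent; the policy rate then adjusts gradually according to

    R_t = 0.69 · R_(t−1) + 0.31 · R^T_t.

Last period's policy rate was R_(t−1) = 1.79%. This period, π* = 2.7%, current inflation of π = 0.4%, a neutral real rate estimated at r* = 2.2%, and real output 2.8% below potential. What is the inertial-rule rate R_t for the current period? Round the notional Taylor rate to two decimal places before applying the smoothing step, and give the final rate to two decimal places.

1.25%

Output 2.8% below potential → gap = -2.8.
R^T_t = 2.2 + 2.7 + 1.5 × (0.4 − 2.7) + 0.5 × (-2.8)
   = 2.2 + 2.7 − 3.45 − 1.4 = 0.05
R_t = 0.69 × 1.79 + 0.31 × 0.05 = 1.2351 + 0.0155 = 1.25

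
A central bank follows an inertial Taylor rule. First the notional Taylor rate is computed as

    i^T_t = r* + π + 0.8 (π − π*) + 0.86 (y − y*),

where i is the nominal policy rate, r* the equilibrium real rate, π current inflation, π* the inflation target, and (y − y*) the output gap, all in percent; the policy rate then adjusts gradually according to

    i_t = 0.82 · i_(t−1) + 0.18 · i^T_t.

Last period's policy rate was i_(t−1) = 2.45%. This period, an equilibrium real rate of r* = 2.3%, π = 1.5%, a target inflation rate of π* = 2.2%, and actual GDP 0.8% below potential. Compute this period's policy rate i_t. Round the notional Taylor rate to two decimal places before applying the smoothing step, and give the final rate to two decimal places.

2.47%

Output 0.8% below potential → (y − y*) = -0.8.
i^T_t = 2.3 + 1.5 + 0.8 × (1.5 − 2.2) + 0.86 × (-0.8)
   = 2.3 + 1.5 − 0.56 − 0.688 = 2.55
i_t = 0.82 × 2.45 + 0.18 × 2.55 = 2.009 + 0.459 = 2.47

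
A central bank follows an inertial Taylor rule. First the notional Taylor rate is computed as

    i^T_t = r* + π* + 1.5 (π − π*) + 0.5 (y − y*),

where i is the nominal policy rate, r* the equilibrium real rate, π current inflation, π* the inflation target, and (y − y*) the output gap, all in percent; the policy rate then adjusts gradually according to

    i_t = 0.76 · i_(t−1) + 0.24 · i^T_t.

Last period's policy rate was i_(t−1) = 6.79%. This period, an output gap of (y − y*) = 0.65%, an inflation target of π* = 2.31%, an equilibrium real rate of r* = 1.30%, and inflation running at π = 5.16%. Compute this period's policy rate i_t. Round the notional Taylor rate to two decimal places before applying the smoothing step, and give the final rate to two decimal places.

7.13%

i^T_t = 1.30 + 2.31 + 1.5 × (5.16 − 2.31) + 0.5 × 0.65
   = 1.30 + 2.31 + 4.275 + 0.325 = 8.21
i_t = 0.76 × 6.79 + 0.24 × 8.21 = 5.1604 + 1.9704 = 7.13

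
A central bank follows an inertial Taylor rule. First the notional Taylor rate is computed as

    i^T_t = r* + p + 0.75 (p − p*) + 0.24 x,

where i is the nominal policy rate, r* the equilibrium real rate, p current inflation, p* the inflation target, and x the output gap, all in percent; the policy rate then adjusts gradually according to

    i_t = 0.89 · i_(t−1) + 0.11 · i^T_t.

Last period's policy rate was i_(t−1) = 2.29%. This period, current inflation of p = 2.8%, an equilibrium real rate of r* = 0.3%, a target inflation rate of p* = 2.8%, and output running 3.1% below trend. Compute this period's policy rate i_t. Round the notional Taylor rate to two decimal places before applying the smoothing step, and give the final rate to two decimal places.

Output 3.1% below potential → x = -3.1.
i^T_t = 0.3 + 2.8 + 0.75 × (2.8 − 2.8) + 0.24 × (-3.1)
   = 0.3 + 2.8 + 0 − 0.744 = 2.36
i_t = 0.89 × 2.29 + 0.11 × 2.36 = 2.0381 + 0.2596 = 2.30

2.30%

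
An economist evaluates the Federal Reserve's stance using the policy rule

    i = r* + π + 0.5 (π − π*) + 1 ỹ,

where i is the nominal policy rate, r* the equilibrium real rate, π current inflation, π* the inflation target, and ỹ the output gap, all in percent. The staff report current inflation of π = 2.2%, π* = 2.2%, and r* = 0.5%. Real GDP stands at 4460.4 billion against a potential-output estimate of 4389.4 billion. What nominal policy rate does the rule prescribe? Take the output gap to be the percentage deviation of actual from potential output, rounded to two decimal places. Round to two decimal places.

Output gap = 100 × (4460.4 − 4389.4) / 4389.4 = 1.62%.
i = 0.50 + 2.20 + 0.5 × (2.20 − 2.20) + 1 × 1.62
   = 0.50 + 2.2 + 0 + 1.62 = 4.32

4.32%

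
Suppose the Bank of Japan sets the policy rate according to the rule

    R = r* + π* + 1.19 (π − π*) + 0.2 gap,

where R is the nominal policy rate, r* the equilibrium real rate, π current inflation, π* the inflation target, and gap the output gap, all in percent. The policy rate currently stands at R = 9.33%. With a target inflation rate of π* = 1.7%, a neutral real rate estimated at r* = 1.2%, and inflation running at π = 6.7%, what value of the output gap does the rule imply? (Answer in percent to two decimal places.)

2.40%

0.2 gap = 9.33 − 1.2 − 1.7 − 1.19 × (6.7 − 1.7) = 0.48
gap = 0.48 / 0.2 = 2.40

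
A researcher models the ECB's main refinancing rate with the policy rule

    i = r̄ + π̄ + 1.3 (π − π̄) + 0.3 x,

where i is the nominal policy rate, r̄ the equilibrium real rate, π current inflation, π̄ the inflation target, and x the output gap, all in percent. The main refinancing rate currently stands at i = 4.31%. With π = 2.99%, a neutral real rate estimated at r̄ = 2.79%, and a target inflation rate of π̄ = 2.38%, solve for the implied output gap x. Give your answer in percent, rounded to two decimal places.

-5.51%

0.3 x = 4.31 − 2.79 − 2.38 − 1.3 × (2.99 − 2.38) = -1.653
x = -1.653 / 0.3 = -5.51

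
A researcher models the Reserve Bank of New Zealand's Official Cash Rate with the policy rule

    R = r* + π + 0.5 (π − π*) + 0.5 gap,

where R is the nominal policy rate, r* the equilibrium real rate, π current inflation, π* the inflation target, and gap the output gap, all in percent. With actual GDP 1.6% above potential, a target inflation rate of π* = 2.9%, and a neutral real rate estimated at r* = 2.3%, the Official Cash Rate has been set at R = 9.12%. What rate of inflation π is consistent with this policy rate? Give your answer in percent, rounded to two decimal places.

4.98%

Output 1.6% above potential → gap = 1.6.
Collecting π: R = r* + (1 + 0.5) π − 0.5 π* + 0.5 gap
1.5 π = 9.12 − 2.3 + 0.5 × 2.9 − 0.5 × 1.6 = 7.47
π = 7.47 / 1.5 = 4.98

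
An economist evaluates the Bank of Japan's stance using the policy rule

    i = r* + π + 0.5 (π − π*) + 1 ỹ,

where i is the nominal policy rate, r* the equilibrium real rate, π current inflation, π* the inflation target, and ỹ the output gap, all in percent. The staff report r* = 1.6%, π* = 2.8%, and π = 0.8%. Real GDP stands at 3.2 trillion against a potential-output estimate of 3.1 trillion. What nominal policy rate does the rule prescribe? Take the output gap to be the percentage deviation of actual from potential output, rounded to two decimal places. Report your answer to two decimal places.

4.63%

Output gap = 100 × (3.2 − 3.1) / 3.1 = 3.23%.
i = 1.60 + 0.80 + 0.5 × (0.80 − 2.80) + 1 × 3.23
   = 1.60 + 0.8 − 1 + 3.23 = 4.63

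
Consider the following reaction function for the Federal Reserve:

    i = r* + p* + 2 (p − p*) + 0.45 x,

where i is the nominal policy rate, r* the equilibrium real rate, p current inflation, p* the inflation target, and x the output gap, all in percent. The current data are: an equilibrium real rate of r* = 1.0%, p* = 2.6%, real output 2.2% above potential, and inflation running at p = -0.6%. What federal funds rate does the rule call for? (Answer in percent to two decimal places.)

Output 2.2% above potential → x = 2.2.
i = 1.0 + 2.6 + 2 × (-0.6 − 2.6) + 0.45 × 2.2
   = 1.0 + 2.6 − 6.4 + 0.99 = -1.81

-1.81%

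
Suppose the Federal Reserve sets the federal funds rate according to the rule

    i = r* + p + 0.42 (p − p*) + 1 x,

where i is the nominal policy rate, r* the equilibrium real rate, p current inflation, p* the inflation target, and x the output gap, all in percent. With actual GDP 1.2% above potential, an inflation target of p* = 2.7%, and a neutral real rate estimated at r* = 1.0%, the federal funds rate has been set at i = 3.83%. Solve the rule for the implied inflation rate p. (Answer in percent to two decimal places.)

Output 1.2% above potential → x = 1.2.
Collecting p: i = r* + (1 + 0.42) p − 0.42 p* + 1 x
1.42 p = 3.83 − 1.0 + 0.42 × 2.7 − 1 × 1.2 = 2.764
p = 2.764 / 1.42 = 1.95

1.95%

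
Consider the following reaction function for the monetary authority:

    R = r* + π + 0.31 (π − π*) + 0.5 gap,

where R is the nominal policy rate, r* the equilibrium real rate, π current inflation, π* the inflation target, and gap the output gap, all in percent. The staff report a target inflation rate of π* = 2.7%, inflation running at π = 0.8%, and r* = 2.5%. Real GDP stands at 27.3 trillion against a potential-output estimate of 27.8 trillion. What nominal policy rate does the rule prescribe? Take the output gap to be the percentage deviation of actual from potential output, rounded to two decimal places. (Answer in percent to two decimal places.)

1.81%

Output gap = 100 × (27.3 − 27.8) / 27.8 = -1.80%.
R = 2.50 + 0.80 + 0.31 × (0.80 − 2.70) + 0.5 × (-1.80)
   = 2.50 + 0.8 − 0.589 − 0.9 = 1.81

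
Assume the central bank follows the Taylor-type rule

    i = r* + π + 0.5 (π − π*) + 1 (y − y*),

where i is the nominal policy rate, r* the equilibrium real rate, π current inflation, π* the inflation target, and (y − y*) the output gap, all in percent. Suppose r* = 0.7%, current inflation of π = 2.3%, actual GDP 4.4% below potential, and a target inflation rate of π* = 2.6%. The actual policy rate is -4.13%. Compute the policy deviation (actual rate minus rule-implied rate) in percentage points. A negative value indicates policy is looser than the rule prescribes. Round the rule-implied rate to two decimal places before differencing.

-2.58 pp

Output 4.4% below potential → (y − y*) = -4.4.
i = 0.7 + 2.3 + 0.5 × (2.3 − 2.6) + 1 × (-4.4)
   = 0.7 + 2.3 − 0.15 − 4.4 = -1.55
Deviation = -4.13 − (-1.55) = -2.58 pp.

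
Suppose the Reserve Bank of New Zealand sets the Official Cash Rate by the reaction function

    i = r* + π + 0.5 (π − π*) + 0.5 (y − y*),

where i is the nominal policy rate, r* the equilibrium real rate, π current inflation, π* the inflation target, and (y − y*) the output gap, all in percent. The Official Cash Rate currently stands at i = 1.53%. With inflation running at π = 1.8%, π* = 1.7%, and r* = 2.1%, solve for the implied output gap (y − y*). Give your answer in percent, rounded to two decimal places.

-4.84%

0.5 (y − y*) = 1.53 − 2.1 − 1.8 − 0.5 × (1.8 − 1.7) = -2.42
(y − y*) = -2.42 / 0.5 = -4.84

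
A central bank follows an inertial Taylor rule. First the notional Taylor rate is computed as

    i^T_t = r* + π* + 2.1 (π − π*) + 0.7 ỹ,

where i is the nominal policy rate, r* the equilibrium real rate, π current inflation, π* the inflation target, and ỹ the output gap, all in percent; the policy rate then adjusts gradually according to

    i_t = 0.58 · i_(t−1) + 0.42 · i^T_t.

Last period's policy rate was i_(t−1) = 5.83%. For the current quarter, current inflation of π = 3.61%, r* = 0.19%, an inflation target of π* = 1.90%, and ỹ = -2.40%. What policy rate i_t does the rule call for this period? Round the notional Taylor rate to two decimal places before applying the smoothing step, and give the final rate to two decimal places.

i^T_t = 0.19 + 1.90 + 2.1 × (3.61 − 1.90) + 0.7 × (-2.40)
   = 0.19 + 1.9 + 3.591 − 1.68 = 4.00
i_t = 0.58 × 5.83 + 0.42 × 4.00 = 3.3814 + 1.68 = 5.06

5.06%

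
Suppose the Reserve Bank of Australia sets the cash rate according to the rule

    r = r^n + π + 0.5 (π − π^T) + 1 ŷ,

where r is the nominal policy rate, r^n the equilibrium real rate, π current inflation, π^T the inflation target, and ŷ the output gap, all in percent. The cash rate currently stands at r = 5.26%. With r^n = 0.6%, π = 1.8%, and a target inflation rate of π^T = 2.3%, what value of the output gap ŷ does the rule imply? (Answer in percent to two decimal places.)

1 ŷ = 5.26 − 0.6 − 1.8 − 0.5 × (1.8 − 2.3) = 3.11
ŷ = 3.11 / 1 = 3.11

3.11%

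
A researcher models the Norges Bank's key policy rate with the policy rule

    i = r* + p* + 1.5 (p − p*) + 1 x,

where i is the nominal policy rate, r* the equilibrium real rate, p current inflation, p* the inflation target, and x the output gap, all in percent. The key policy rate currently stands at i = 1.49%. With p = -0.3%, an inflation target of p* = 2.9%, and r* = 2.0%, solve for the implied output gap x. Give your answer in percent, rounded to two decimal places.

1 x = 1.49 − 2.0 − 2.9 − 1.5 × ((-0.3) − 2.9) = 1.39
x = 1.39 / 1 = 1.39

1.39%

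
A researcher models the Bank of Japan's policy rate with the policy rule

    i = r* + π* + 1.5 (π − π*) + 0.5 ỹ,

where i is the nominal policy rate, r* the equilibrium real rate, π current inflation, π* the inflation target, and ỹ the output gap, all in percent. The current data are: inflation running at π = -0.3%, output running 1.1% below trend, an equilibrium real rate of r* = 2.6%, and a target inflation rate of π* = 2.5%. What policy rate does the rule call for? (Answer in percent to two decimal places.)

0.35%

Output 1.1% below potential → ỹ = -1.1.
i = 2.6 + 2.5 + 1.5 × (-0.3 − 2.5) + 0.5 × (-1.1)
   = 2.6 + 2.5 − 4.2 − 0.55 = 0.35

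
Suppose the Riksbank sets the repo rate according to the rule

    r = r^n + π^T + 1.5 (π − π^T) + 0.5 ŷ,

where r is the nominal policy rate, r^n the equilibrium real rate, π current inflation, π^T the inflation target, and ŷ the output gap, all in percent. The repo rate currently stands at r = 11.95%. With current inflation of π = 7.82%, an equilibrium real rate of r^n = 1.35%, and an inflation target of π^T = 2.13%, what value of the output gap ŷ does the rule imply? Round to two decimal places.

-0.13%

0.5 ŷ = 11.95 − 1.35 − 2.13 − 1.5 × (7.82 − 2.13) = -0.065
ŷ = -0.065 / 0.5 = -0.13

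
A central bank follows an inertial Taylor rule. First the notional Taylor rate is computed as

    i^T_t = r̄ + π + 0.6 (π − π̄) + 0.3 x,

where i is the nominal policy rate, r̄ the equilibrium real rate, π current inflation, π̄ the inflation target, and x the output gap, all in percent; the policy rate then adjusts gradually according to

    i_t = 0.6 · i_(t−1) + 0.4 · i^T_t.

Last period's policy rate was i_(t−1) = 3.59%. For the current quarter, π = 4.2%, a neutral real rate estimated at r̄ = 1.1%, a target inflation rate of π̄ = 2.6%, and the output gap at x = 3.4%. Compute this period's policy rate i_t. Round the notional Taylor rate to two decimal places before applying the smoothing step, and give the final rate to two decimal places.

5.07%

i^T_t = 1.1 + 4.2 + 0.6 × (4.2 − 2.6) + 0.3 × 3.4
   = 1.1 + 4.2 + 0.96 + 1.02 = 7.28
i_t = 0.6 × 3.59 + 0.4 × 7.28 = 2.154 + 2.912 = 5.07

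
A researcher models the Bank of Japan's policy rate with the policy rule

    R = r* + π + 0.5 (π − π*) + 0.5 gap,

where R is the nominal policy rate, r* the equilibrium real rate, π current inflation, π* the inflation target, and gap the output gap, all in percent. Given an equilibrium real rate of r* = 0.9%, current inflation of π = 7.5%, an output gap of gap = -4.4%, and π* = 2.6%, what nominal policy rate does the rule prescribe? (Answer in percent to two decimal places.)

R = 0.9 + 7.5 + 0.5 × (7.5 − 2.6) + 0.5 × (-4.4)
   = 0.9 + 7.5 + 2.45 − 2.2 = 8.65

8.65%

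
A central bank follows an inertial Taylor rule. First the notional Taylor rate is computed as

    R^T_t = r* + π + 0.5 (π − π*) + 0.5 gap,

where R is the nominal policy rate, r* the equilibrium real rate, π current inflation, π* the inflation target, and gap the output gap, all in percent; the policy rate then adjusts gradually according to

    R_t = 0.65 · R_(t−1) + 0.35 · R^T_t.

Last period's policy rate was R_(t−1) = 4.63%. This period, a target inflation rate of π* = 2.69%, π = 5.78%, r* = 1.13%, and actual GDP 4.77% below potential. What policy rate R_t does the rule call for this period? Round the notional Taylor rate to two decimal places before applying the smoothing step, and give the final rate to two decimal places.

Output 4.77% below potential → gap = -4.77.
R^T_t = 1.13 + 5.78 + 0.5 × (5.78 − 2.69) + 0.5 × (-4.77)
   = 1.13 + 5.78 + 1.545 − 2.385 = 6.07
R_t = 0.65 × 4.63 + 0.35 × 6.07 = 3.0095 + 2.1245 = 5.13

5.13%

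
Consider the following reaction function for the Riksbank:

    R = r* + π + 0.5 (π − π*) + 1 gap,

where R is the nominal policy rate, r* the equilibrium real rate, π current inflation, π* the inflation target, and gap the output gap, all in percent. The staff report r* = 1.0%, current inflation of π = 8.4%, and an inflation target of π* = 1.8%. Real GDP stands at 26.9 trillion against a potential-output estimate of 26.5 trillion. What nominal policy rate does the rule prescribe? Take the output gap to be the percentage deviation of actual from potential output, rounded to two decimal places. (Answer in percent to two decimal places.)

Output gap = 100 × (26.9 − 26.5) / 26.5 = 1.51%.
R = 1.00 + 8.40 + 0.5 × (8.40 − 1.80) + 1 × 1.51
   = 1.00 + 8.4 + 3.3 + 1.51 = 14.21

14.21%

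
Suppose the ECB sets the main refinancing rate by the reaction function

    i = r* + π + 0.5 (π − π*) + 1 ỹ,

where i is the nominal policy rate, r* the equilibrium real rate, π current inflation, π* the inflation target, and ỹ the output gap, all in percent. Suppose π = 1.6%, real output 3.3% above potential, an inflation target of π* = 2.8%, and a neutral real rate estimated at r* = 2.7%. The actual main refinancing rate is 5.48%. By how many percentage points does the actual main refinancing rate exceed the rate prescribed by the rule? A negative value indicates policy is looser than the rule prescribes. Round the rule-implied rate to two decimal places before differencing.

Output 3.3% above potential → ỹ = 3.3.
i = 2.7 + 1.6 + 0.5 × (1.6 − 2.8) + 1 × 3.3
   = 2.7 + 1.6 − 0.6 + 3.3 = 7.00
Deviation = 5.48 − 7.00 = -1.52 pp.

-1.52 pp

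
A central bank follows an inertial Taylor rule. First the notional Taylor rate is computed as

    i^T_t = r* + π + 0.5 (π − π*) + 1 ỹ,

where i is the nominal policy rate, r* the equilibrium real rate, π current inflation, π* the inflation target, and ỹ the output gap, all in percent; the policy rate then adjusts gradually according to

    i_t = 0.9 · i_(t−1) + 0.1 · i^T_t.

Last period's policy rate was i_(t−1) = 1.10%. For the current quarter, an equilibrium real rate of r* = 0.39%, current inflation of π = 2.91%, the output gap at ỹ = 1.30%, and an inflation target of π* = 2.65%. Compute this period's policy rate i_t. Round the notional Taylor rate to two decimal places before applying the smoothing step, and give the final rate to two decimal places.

1.46%

i^T_t = 0.39 + 2.91 + 0.5 × (2.91 − 2.65) + 1 × 1.30
   = 0.39 + 2.91 + 0.13 + 1.3 = 4.73
i_t = 0.9 × 1.10 + 0.1 × 4.73 = 0.99 + 0.473 = 1.46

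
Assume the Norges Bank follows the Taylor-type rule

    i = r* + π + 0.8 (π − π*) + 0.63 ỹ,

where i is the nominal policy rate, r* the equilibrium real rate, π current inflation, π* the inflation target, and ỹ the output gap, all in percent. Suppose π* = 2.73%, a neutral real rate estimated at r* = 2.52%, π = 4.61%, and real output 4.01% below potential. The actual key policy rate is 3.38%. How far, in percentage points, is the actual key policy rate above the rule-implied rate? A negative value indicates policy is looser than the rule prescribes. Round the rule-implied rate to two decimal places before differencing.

Output 4.01% below potential → ỹ = -4.01.
i = 2.52 + 4.61 + 0.8 × (4.61 − 2.73) + 0.63 × (-4.01)
   = 2.52 + 4.61 + 1.504 − 2.5263 = 6.11
Deviation = 3.38 − 6.11 = -2.73 pp.

-2.73 pp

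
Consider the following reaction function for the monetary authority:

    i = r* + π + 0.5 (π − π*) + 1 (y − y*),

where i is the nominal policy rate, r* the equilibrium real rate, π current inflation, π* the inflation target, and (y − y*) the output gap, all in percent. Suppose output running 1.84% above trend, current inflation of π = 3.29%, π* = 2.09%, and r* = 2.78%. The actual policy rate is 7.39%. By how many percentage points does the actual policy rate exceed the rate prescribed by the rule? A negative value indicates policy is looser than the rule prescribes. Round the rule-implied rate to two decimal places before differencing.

-1.12 pp

Output 1.84% above potential → (y − y*) = 1.84.
i = 2.78 + 3.29 + 0.5 × (3.29 − 2.09) + 1 × 1.84
   = 2.78 + 3.29 + 0.6 + 1.84 = 8.51
Deviation = 7.39 − 8.51 = -1.12 pp.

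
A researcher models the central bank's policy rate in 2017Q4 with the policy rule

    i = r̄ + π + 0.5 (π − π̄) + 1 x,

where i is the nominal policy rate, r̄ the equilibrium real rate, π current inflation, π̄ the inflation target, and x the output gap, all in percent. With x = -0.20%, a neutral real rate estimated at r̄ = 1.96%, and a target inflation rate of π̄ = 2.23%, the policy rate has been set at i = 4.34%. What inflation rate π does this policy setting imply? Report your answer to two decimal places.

2.46%

Collecting π: i = r̄ + (1 + 0.5) π − 0.5 π̄ + 1 x
1.5 π = 4.34 − 1.96 + 0.5 × 2.23 − 1 × (-0.20) = 3.695
π = 3.695 / 1.5 = 2.46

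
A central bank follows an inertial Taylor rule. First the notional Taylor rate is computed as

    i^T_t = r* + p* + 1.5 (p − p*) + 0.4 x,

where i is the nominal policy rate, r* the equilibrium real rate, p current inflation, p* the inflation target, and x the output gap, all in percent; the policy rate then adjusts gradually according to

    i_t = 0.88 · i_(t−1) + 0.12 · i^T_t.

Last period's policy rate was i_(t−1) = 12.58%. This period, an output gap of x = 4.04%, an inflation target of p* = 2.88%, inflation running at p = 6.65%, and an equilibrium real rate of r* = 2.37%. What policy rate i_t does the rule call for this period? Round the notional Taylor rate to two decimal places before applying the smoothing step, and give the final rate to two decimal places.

i^T_t = 2.37 + 2.88 + 1.5 × (6.65 − 2.88) + 0.4 × 4.04
   = 2.37 + 2.88 + 5.655 + 1.616 = 12.52
i_t = 0.88 × 12.58 + 0.12 × 12.52 = 11.0704 + 1.5024 = 12.57

12.57%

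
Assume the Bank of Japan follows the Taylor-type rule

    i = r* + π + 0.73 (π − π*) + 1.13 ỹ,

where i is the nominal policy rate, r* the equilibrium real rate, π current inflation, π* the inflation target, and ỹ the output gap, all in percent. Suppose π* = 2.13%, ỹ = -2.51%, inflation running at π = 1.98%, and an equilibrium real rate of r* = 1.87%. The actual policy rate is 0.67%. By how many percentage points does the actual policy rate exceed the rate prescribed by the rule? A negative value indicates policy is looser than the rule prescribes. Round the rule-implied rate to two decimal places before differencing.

i = 1.87 + 1.98 + 0.73 × (1.98 − 2.13) + 1.13 × (-2.51)
   = 1.87 + 1.98 − 0.1095 − 2.8363 = 0.90
Deviation = 0.67 − 0.90 = -0.23 pp.

-0.23 pp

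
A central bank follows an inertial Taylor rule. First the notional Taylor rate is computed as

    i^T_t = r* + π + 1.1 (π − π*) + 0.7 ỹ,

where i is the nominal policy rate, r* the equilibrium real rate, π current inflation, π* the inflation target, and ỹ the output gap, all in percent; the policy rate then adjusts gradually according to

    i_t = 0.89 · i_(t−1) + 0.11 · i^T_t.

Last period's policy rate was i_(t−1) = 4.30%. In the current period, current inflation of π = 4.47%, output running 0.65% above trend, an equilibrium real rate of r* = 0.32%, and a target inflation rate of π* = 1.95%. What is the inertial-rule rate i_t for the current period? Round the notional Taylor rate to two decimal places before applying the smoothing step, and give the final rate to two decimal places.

Output 0.65% above potential → ỹ = 0.65.
i^T_t = 0.32 + 4.47 + 1.1 × (4.47 − 1.95) + 0.7 × 0.65
   = 0.32 + 4.47 + 2.772 + 0.455 = 8.02
i_t = 0.89 × 4.30 + 0.11 × 8.02 = 3.827 + 0.8822 = 4.71

4.71%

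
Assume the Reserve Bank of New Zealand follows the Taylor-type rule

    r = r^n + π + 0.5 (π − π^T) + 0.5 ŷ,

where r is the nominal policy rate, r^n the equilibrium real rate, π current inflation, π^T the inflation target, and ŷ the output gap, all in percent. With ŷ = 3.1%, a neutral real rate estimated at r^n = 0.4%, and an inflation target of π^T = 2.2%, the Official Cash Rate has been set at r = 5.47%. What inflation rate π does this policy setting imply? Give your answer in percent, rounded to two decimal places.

3.08%

Collecting π: r = r^n + (1 + 0.5) π − 0.5 π^T + 0.5 ŷ
1.5 π = 5.47 − 0.4 + 0.5 × 2.2 − 0.5 × 3.1 = 4.62
π = 4.62 / 1.5 = 3.08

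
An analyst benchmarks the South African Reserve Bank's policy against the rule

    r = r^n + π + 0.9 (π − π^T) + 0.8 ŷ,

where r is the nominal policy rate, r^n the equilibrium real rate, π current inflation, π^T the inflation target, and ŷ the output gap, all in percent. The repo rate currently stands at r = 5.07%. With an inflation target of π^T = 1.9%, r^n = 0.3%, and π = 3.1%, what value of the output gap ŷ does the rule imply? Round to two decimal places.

0.8 ŷ = 5.07 − 0.3 − 3.1 − 0.9 × (3.1 − 1.9) = 0.59
ŷ = 0.59 / 0.8 = 0.74

0.74%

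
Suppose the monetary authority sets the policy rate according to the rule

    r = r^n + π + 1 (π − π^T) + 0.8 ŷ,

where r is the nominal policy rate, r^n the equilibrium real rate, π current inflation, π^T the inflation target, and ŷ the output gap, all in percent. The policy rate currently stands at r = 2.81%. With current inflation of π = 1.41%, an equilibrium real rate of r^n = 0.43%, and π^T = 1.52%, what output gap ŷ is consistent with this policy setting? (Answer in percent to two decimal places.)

0.8 ŷ = 2.81 − 0.43 − 1.41 − 1 × (1.41 − 1.52) = 1.08
ŷ = 1.08 / 0.8 = 1.35

1.35%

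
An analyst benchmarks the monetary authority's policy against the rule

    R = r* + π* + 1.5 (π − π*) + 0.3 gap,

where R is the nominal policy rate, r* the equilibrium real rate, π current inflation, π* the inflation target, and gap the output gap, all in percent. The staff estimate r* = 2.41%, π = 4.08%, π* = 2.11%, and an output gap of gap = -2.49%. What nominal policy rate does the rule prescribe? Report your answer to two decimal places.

R = 2.41 + 2.11 + 1.5 × (4.08 − 2.11) + 0.3 × (-2.49)
   = 2.41 + 2.11 + 2.955 − 0.747 = 6.73

6.73%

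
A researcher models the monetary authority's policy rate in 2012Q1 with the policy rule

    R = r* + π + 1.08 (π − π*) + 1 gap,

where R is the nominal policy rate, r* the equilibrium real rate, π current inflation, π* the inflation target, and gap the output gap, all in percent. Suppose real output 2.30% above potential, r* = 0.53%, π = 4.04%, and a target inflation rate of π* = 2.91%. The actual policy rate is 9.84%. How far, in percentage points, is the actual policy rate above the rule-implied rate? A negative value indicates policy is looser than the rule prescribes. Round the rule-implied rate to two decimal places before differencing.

Output 2.30% above potential → gap = 2.30.
R = 0.53 + 4.04 + 1.08 × (4.04 − 2.91) + 1 × 2.30
   = 0.53 + 4.04 + 1.2204 + 2.3 = 8.09
Deviation = 9.84 − 8.09 = 1.75 pp.

1.75 pp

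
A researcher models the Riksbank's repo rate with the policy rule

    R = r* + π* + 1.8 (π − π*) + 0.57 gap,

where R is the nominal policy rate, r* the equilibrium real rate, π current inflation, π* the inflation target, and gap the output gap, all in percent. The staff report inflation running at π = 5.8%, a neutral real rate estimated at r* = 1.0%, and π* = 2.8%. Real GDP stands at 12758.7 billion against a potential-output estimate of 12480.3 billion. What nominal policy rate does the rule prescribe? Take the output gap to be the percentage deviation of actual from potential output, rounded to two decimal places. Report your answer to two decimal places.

Output gap = 100 × (12758.7 − 12480.3) / 12480.3 = 2.23%.
R = 1.00 + 2.80 + 1.8 × (5.80 − 2.80) + 0.57 × 2.23
   = 1.00 + 2.8 + 5.4 + 1.2711 = 10.47

10.47%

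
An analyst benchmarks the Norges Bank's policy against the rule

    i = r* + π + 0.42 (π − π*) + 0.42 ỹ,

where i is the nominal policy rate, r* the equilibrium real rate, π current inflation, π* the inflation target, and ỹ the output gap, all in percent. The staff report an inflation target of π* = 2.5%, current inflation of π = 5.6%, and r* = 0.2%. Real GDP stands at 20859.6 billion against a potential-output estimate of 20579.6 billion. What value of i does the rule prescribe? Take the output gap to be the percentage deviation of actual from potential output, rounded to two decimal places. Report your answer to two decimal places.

7.67%

Output gap = 100 × (20859.6 − 20579.6) / 20579.6 = 1.36%.
i = 0.20 + 5.60 + 0.42 × (5.60 − 2.50) + 0.42 × 1.36
   = 0.20 + 5.6 + 1.302 + 0.5712 = 7.67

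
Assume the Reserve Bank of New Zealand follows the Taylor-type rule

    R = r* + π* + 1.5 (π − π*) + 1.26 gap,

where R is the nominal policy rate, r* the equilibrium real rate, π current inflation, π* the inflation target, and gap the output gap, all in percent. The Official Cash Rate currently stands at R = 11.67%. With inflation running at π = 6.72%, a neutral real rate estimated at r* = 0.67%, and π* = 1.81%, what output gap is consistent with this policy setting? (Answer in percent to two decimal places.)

1.45%

1.26 gap = 11.67 − 0.67 − 1.81 − 1.5 × (6.72 − 1.81) = 1.825
gap = 1.825 / 1.26 = 1.45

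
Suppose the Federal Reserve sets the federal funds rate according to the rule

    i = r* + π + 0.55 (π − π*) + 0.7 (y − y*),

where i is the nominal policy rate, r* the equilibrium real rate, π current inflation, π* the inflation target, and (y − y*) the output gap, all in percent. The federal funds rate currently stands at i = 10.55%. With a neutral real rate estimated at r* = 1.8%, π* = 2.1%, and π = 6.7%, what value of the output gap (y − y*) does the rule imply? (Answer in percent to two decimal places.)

0.7 (y − y*) = 10.55 − 1.8 − 6.7 − 0.55 × (6.7 − 2.1) = -0.48
(y − y*) = -0.48 / 0.7 = -0.69

-0.69%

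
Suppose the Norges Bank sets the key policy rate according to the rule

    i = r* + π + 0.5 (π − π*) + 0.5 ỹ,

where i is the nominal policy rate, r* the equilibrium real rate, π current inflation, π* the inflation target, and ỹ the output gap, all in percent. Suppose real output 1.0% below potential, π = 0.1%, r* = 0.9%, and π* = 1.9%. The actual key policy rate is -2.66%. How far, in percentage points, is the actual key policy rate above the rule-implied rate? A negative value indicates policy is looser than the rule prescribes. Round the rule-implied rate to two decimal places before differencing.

-2.26 pp

Output 1.0% below potential → ỹ = -1.0.
i = 0.9 + 0.1 + 0.5 × (0.1 − 1.9) + 0.5 × (-1.0)
   = 0.9 + 0.1 − 0.9 − 0.5 = -0.40
Deviation = -2.66 − (-0.40) = -2.26 pp.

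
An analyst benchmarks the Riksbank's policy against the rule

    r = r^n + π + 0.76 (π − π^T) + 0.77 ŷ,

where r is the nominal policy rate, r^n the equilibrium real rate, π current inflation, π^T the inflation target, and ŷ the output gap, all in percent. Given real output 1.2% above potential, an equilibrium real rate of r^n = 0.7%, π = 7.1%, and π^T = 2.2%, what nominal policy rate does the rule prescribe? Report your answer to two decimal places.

Output 1.2% above potential → ŷ = 1.2.
r = 0.7 + 7.1 + 0.76 × (7.1 − 2.2) + 0.77 × 1.2
   = 0.7 + 7.1 + 3.724 + 0.924 = 12.45

12.45%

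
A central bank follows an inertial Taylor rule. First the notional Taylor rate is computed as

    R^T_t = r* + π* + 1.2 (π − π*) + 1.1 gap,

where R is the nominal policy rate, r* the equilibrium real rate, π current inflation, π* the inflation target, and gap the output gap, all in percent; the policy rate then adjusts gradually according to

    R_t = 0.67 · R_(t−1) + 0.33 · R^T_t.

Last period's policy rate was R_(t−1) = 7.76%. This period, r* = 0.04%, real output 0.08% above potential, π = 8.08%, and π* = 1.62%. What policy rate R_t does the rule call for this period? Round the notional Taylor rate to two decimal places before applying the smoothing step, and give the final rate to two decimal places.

8.33%

Output 0.08% above potential → gap = 0.08.
R^T_t = 0.04 + 1.62 + 1.2 × (8.08 − 1.62) + 1.1 × 0.08
   = 0.04 + 1.62 + 7.752 + 0.088 = 9.50
R_t = 0.67 × 7.76 + 0.33 × 9.50 = 5.1992 + 3.135 = 8.33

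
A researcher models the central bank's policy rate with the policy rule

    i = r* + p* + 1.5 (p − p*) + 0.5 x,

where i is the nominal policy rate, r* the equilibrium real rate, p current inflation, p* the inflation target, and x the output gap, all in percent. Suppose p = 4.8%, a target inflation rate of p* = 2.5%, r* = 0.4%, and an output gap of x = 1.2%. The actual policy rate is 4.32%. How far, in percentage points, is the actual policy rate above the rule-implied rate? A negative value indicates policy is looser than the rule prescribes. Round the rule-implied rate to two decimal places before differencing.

i = 0.4 + 2.5 + 1.5 × (4.8 − 2.5) + 0.5 × 1.2
   = 0.4 + 2.5 + 3.45 + 0.6 = 6.95
Deviation = 4.32 − 6.95 = -2.63 pp.

-2.63 pp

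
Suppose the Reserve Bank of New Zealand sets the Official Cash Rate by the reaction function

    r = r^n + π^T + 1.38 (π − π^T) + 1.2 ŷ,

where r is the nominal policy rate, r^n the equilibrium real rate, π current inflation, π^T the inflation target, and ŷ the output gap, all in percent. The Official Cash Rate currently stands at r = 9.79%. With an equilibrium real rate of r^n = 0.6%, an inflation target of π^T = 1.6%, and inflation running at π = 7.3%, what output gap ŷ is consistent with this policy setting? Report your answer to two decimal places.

1.2 ŷ = 9.79 − 0.6 − 1.6 − 1.38 × (7.3 − 1.6) = -0.276
ŷ = -0.276 / 1.2 = -0.23

-0.23%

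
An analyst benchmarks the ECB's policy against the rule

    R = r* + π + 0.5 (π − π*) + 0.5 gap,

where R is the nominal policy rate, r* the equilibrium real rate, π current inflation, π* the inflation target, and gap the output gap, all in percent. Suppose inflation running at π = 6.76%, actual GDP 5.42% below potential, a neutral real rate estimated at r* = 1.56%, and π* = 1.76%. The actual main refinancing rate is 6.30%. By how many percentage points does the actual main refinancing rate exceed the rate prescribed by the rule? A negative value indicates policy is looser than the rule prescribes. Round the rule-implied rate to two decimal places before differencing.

Output 5.42% below potential → gap = -5.42.
R = 1.56 + 6.76 + 0.5 × (6.76 − 1.76) + 0.5 × (-5.42)
   = 1.56 + 6.76 + 2.5 − 2.71 = 8.11
Deviation = 6.30 − 8.11 = -1.81 pp.

-1.81 pp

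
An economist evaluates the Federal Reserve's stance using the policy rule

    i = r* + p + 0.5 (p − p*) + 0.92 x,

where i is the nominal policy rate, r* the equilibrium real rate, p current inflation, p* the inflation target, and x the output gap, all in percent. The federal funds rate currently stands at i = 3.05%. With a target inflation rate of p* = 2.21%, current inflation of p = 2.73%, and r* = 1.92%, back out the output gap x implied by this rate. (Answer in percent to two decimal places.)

-2.02%

0.92 x = 3.05 − 1.92 − 2.73 − 0.5 × (2.73 − 2.21) = -1.86
x = -1.86 / 0.92 = -2.02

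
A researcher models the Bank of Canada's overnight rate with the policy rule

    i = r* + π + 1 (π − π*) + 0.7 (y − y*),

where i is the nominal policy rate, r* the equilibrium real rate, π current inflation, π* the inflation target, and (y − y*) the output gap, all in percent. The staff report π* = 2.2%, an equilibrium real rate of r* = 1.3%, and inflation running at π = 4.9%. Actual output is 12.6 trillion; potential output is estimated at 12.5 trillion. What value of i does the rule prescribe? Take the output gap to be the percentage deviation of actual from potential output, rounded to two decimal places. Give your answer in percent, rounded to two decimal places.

9.46%

Output gap = 100 × (12.6 − 12.5) / 12.5 = 0.80%.
i = 1.30 + 4.90 + 1 × (4.90 − 2.20) + 0.7 × 0.80
   = 1.30 + 4.9 + 2.7 + 0.56 = 9.46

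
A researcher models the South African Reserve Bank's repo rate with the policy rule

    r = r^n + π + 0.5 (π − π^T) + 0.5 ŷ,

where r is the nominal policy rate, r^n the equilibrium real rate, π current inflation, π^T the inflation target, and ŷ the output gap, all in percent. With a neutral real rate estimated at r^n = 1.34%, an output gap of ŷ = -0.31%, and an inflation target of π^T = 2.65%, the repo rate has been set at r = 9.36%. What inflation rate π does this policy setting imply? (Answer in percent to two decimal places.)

6.33%

Collecting π: r = r^n + (1 + 0.5) π − 0.5 π^T + 0.5 ŷ
1.5 π = 9.36 − 1.34 + 0.5 × 2.65 − 0.5 × (-0.31) = 9.5
π = 9.5 / 1.5 = 6.33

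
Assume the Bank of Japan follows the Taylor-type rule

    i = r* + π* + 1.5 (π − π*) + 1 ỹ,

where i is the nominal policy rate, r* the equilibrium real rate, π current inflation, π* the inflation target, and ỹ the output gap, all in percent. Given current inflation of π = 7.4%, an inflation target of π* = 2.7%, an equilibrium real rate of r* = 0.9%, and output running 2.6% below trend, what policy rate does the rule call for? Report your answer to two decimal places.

Output 2.6% below potential → ỹ = -2.6.
i = 0.9 + 2.7 + 1.5 × (7.4 − 2.7) + 1 × (-2.6)
   = 0.9 + 2.7 + 7.05 − 2.6 = 8.05

8.05%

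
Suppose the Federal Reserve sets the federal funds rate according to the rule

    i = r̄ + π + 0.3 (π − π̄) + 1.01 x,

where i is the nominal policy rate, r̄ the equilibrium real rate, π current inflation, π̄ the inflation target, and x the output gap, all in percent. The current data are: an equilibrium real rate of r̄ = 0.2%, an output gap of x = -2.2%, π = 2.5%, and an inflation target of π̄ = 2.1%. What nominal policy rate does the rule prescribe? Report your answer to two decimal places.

i = 0.2 + 2.5 + 0.3 × (2.5 − 2.1) + 1.01 × (-2.2)
   = 0.2 + 2.5 + 0.12 − 2.222 = 0.60

0.60%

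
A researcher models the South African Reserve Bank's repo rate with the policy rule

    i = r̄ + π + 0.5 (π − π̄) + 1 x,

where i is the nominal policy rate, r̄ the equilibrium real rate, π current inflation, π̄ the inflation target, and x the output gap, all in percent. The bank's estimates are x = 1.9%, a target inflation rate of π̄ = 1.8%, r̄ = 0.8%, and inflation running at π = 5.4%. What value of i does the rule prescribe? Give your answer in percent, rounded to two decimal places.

9.90%

i = 0.8 + 5.4 + 0.5 × (5.4 − 1.8) + 1 × 1.9
   = 0.8 + 5.4 + 1.8 + 1.9 = 9.90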